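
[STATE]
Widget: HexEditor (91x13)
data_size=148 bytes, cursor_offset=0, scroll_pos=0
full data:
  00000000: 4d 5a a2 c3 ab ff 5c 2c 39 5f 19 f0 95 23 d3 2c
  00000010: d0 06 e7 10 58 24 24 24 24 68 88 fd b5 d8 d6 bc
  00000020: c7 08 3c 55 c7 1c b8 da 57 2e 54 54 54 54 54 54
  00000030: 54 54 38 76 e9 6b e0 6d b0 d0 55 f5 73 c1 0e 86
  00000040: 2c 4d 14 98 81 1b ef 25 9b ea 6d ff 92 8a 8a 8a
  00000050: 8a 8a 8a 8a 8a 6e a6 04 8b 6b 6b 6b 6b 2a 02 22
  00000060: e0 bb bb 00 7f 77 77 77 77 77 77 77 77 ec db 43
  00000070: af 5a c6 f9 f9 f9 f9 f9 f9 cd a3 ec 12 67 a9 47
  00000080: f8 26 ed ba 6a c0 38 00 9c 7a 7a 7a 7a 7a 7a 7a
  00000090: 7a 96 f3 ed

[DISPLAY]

00000000  4D 5a a2 c3 ab ff 5c 2c  39 5f 19 f0 95 23 d3 2c  |MZ....\,9_...#.,|             
00000010  d0 06 e7 10 58 24 24 24  24 68 88 fd b5 d8 d6 bc  |....X$$$$h......|             
00000020  c7 08 3c 55 c7 1c b8 da  57 2e 54 54 54 54 54 54  |..<U....W.TTTTTT|             
00000030  54 54 38 76 e9 6b e0 6d  b0 d0 55 f5 73 c1 0e 86  |TT8v.k.m..U.s...|             
00000040  2c 4d 14 98 81 1b ef 25  9b ea 6d ff 92 8a 8a 8a  |,M.....%..m.....|             
00000050  8a 8a 8a 8a 8a 6e a6 04  8b 6b 6b 6b 6b 2a 02 22  |.....n...kkkk*."|             
00000060  e0 bb bb 00 7f 77 77 77  77 77 77 77 77 ec db 43  |.....wwwwwwww..C|             
00000070  af 5a c6 f9 f9 f9 f9 f9  f9 cd a3 ec 12 67 a9 47  |.Z...........g.G|             
00000080  f8 26 ed ba 6a c0 38 00  9c 7a 7a 7a 7a 7a 7a 7a  |.&..j.8..zzzzzzz|             
00000090  7a 96 f3 ed                                       |z...            |             
                                                                                           
                                                                                           
                                                                                           


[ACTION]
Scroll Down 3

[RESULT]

00000030  54 54 38 76 e9 6b e0 6d  b0 d0 55 f5 73 c1 0e 86  |TT8v.k.m..U.s...|             
00000040  2c 4d 14 98 81 1b ef 25  9b ea 6d ff 92 8a 8a 8a  |,M.....%..m.....|             
00000050  8a 8a 8a 8a 8a 6e a6 04  8b 6b 6b 6b 6b 2a 02 22  |.....n...kkkk*."|             
00000060  e0 bb bb 00 7f 77 77 77  77 77 77 77 77 ec db 43  |.....wwwwwwww..C|             
00000070  af 5a c6 f9 f9 f9 f9 f9  f9 cd a3 ec 12 67 a9 47  |.Z...........g.G|             
00000080  f8 26 ed ba 6a c0 38 00  9c 7a 7a 7a 7a 7a 7a 7a  |.&..j.8..zzzzzzz|             
00000090  7a 96 f3 ed                                       |z...            |             
                                                                                           
                                                                                           
                                                                                           
                                                                                           
                                                                                           
                                                                                           


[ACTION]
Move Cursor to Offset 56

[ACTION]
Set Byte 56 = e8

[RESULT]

00000030  54 54 38 76 e9 6b e0 6d  E8 d0 55 f5 73 c1 0e 86  |TT8v.k.m..U.s...|             
00000040  2c 4d 14 98 81 1b ef 25  9b ea 6d ff 92 8a 8a 8a  |,M.....%..m.....|             
00000050  8a 8a 8a 8a 8a 6e a6 04  8b 6b 6b 6b 6b 2a 02 22  |.....n...kkkk*."|             
00000060  e0 bb bb 00 7f 77 77 77  77 77 77 77 77 ec db 43  |.....wwwwwwww..C|             
00000070  af 5a c6 f9 f9 f9 f9 f9  f9 cd a3 ec 12 67 a9 47  |.Z...........g.G|             
00000080  f8 26 ed ba 6a c0 38 00  9c 7a 7a 7a 7a 7a 7a 7a  |.&..j.8..zzzzzzz|             
00000090  7a 96 f3 ed                                       |z...            |             
                                                                                           
                                                                                           
                                                                                           
                                                                                           
                                                                                           
                                                                                           


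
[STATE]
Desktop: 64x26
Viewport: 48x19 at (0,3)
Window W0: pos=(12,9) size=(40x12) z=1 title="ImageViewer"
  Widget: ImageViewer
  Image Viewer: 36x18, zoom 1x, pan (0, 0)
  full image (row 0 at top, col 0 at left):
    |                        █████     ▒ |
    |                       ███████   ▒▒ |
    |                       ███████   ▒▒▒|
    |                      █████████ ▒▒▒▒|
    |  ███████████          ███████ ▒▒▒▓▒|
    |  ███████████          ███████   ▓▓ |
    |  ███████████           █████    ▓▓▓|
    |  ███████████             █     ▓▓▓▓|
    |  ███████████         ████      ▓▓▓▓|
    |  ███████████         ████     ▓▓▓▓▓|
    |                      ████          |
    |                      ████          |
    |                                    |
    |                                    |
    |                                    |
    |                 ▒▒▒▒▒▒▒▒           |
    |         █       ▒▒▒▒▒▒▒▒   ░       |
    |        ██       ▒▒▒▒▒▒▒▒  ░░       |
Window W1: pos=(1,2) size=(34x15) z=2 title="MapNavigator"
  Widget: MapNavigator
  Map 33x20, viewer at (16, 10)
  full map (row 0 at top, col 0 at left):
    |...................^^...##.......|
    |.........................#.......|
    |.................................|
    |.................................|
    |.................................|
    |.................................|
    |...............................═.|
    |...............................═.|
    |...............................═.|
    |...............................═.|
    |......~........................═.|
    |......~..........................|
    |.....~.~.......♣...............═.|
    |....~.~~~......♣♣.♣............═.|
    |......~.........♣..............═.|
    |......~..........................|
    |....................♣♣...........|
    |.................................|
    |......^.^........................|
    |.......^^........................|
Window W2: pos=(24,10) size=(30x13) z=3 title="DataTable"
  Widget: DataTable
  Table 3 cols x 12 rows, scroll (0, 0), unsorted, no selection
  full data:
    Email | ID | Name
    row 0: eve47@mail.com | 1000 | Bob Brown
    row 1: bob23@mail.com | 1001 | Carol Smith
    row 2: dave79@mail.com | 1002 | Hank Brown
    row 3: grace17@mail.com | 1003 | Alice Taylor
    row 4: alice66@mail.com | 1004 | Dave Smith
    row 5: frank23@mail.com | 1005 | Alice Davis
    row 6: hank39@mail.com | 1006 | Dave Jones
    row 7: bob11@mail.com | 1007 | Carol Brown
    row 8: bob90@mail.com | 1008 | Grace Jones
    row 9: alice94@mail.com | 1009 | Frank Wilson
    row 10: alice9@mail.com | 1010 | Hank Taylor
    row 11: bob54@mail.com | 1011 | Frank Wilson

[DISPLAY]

 ┃ MapNavigator                   ┃             
 ┠────────────────────────────────┨             
 ┃................................┃             
 ┃...............................═┃             
 ┃...............................═┃             
 ┃...............................═┃             
 ┃...............................═┃━━━━━━━━━━━━━
 ┃......~.........@.....┏━━━━━━━━━━━━━━━━━━━━━━━
 ┃......~...............┃ DataTable             
 ┃.....~.~.......♣......┠───────────────────────
 ┃....~.~~~......♣♣.♣...┃Email           │ID  │N
 ┃......~.........♣.....┃────────────────┼────┼─
 ┃......~...............┃eve47@mail.com  │1000│B
 ┗━━━━━━━━━━━━━━━━━━━━━━┃bob23@mail.com  │1001│C
            ┃  █████████┃dave79@mail.com │1002│H
            ┃  █████████┃grace17@mail.com│1003│A
            ┃  █████████┃alice66@mail.com│1004│D
            ┗━━━━━━━━━━━┃frank23@mail.com│1005│A
                        ┃hank39@mail.com │1006│D


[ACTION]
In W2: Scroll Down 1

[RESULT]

 ┃ MapNavigator                   ┃             
 ┠────────────────────────────────┨             
 ┃................................┃             
 ┃...............................═┃             
 ┃...............................═┃             
 ┃...............................═┃             
 ┃...............................═┃━━━━━━━━━━━━━
 ┃......~.........@.....┏━━━━━━━━━━━━━━━━━━━━━━━
 ┃......~...............┃ DataTable             
 ┃.....~.~.......♣......┠───────────────────────
 ┃....~.~~~......♣♣.♣...┃Email           │ID  │N
 ┃......~.........♣.....┃────────────────┼────┼─
 ┃......~...............┃bob23@mail.com  │1001│C
 ┗━━━━━━━━━━━━━━━━━━━━━━┃dave79@mail.com │1002│H
            ┃  █████████┃grace17@mail.com│1003│A
            ┃  █████████┃alice66@mail.com│1004│D
            ┃  █████████┃frank23@mail.com│1005│A
            ┗━━━━━━━━━━━┃hank39@mail.com │1006│D
                        ┃bob11@mail.com  │1007│C


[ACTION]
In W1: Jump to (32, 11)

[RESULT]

 ┃ MapNavigator                   ┃             
 ┠────────────────────────────────┨             
 ┃...............═.               ┃             
 ┃...............═.               ┃             
 ┃...............═.               ┃             
 ┃...............═.               ┃             
 ┃...............═.               ┃━━━━━━━━━━━━━
 ┃................@     ┏━━━━━━━━━━━━━━━━━━━━━━━
 ┃...............═.     ┃ DataTable             
 ┃♣.♣............═.     ┠───────────────────────
 ┃♣..............═.     ┃Email           │ID  │N
 ┃.................     ┃────────────────┼────┼─
 ┃....♣♣...........     ┃bob23@mail.com  │1001│C
 ┗━━━━━━━━━━━━━━━━━━━━━━┃dave79@mail.com │1002│H
            ┃  █████████┃grace17@mail.com│1003│A
            ┃  █████████┃alice66@mail.com│1004│D
            ┃  █████████┃frank23@mail.com│1005│A
            ┗━━━━━━━━━━━┃hank39@mail.com │1006│D
                        ┃bob11@mail.com  │1007│C


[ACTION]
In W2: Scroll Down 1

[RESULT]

 ┃ MapNavigator                   ┃             
 ┠────────────────────────────────┨             
 ┃...............═.               ┃             
 ┃...............═.               ┃             
 ┃...............═.               ┃             
 ┃...............═.               ┃             
 ┃...............═.               ┃━━━━━━━━━━━━━
 ┃................@     ┏━━━━━━━━━━━━━━━━━━━━━━━
 ┃...............═.     ┃ DataTable             
 ┃♣.♣............═.     ┠───────────────────────
 ┃♣..............═.     ┃Email           │ID  │N
 ┃.................     ┃────────────────┼────┼─
 ┃....♣♣...........     ┃dave79@mail.com │1002│H
 ┗━━━━━━━━━━━━━━━━━━━━━━┃grace17@mail.com│1003│A
            ┃  █████████┃alice66@mail.com│1004│D
            ┃  █████████┃frank23@mail.com│1005│A
            ┃  █████████┃hank39@mail.com │1006│D
            ┗━━━━━━━━━━━┃bob11@mail.com  │1007│C
                        ┃bob90@mail.com  │1008│G


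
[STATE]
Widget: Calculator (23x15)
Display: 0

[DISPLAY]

                      0
┌───┬───┬───┬───┐      
│ 7 │ 8 │ 9 │ ÷ │      
├───┼───┼───┼───┤      
│ 4 │ 5 │ 6 │ × │      
├───┼───┼───┼───┤      
│ 1 │ 2 │ 3 │ - │      
├───┼───┼───┼───┤      
│ 0 │ . │ = │ + │      
├───┼───┼───┼───┤      
│ C │ MC│ MR│ M+│      
└───┴───┴───┴───┘      
                       
                       
                       


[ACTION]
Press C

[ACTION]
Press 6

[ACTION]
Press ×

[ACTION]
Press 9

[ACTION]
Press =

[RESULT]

                     54
┌───┬───┬───┬───┐      
│ 7 │ 8 │ 9 │ ÷ │      
├───┼───┼───┼───┤      
│ 4 │ 5 │ 6 │ × │      
├───┼───┼───┼───┤      
│ 1 │ 2 │ 3 │ - │      
├───┼───┼───┼───┤      
│ 0 │ . │ = │ + │      
├───┼───┼───┼───┤      
│ C │ MC│ MR│ M+│      
└───┴───┴───┴───┘      
                       
                       
                       


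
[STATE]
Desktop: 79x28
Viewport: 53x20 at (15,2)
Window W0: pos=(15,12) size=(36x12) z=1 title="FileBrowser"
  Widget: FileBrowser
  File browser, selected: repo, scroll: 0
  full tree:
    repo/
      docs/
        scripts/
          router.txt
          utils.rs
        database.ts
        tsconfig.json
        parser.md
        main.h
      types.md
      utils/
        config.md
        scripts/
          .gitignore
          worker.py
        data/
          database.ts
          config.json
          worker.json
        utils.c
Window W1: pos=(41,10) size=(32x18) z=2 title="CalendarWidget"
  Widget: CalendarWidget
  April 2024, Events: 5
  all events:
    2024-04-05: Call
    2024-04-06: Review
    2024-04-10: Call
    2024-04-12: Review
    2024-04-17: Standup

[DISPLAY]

                                                     
                                                     
                                                     
                                                     
                                                     
                                                     
                                                     
                                                     
                          ┏━━━━━━━━━━━━━━━━━━━━━━━━━━
                          ┃ CalendarWidget           
┏━━━━━━━━━━━━━━━━━━━━━━━━━┠──────────────────────────
┃ FileBrowser             ┃          April 2024      
┠─────────────────────────┃Mo Tu We Th Fr Sa Su      
┃> [-] repo/              ┃ 1  2  3  4  5*  6*  7    
┃    [+] docs/            ┃ 8  9 10* 11 12* 13 14    
┃    types.md             ┃15 16 17* 18 19 20 21     
┃    [+] utils/           ┃22 23 24 25 26 27 28      
┃                         ┃29 30                     
┃                         ┃                          
┃                         ┃                          


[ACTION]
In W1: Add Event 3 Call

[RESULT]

                                                     
                                                     
                                                     
                                                     
                                                     
                                                     
                                                     
                                                     
                          ┏━━━━━━━━━━━━━━━━━━━━━━━━━━
                          ┃ CalendarWidget           
┏━━━━━━━━━━━━━━━━━━━━━━━━━┠──────────────────────────
┃ FileBrowser             ┃          April 2024      
┠─────────────────────────┃Mo Tu We Th Fr Sa Su      
┃> [-] repo/              ┃ 1  2  3*  4  5*  6*  7   
┃    [+] docs/            ┃ 8  9 10* 11 12* 13 14    
┃    types.md             ┃15 16 17* 18 19 20 21     
┃    [+] utils/           ┃22 23 24 25 26 27 28      
┃                         ┃29 30                     
┃                         ┃                          
┃                         ┃                          


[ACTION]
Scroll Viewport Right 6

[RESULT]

                                                     
                                                     
                                                     
                                                     
                                                     
                                                     
                                                     
                                                     
                    ┏━━━━━━━━━━━━━━━━━━━━━━━━━━━━━━┓ 
                    ┃ CalendarWidget               ┃ 
━━━━━━━━━━━━━━━━━━━━┠──────────────────────────────┨ 
Browser             ┃          April 2024          ┃ 
────────────────────┃Mo Tu We Th Fr Sa Su          ┃ 
 repo/              ┃ 1  2  3*  4  5*  6*  7       ┃ 
+] docs/            ┃ 8  9 10* 11 12* 13 14        ┃ 
ypes.md             ┃15 16 17* 18 19 20 21         ┃ 
+] utils/           ┃22 23 24 25 26 27 28          ┃ 
                    ┃29 30                         ┃ 
                    ┃                              ┃ 
                    ┃                              ┃ 


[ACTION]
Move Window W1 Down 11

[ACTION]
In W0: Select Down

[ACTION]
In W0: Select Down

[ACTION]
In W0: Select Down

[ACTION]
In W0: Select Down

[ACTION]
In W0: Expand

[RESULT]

                                                     
                                                     
                                                     
                                                     
                                                     
                                                     
                                                     
                                                     
                    ┏━━━━━━━━━━━━━━━━━━━━━━━━━━━━━━┓ 
                    ┃ CalendarWidget               ┃ 
━━━━━━━━━━━━━━━━━━━━┠──────────────────────────────┨ 
Browser             ┃          April 2024          ┃ 
────────────────────┃Mo Tu We Th Fr Sa Su          ┃ 
 repo/              ┃ 1  2  3*  4  5*  6*  7       ┃ 
+] docs/            ┃ 8  9 10* 11 12* 13 14        ┃ 
ypes.md             ┃15 16 17* 18 19 20 21         ┃ 
-] utils/           ┃22 23 24 25 26 27 28          ┃ 
 config.md          ┃29 30                         ┃ 
 [+] scripts/       ┃                              ┃ 
 [+] data/          ┃                              ┃ 


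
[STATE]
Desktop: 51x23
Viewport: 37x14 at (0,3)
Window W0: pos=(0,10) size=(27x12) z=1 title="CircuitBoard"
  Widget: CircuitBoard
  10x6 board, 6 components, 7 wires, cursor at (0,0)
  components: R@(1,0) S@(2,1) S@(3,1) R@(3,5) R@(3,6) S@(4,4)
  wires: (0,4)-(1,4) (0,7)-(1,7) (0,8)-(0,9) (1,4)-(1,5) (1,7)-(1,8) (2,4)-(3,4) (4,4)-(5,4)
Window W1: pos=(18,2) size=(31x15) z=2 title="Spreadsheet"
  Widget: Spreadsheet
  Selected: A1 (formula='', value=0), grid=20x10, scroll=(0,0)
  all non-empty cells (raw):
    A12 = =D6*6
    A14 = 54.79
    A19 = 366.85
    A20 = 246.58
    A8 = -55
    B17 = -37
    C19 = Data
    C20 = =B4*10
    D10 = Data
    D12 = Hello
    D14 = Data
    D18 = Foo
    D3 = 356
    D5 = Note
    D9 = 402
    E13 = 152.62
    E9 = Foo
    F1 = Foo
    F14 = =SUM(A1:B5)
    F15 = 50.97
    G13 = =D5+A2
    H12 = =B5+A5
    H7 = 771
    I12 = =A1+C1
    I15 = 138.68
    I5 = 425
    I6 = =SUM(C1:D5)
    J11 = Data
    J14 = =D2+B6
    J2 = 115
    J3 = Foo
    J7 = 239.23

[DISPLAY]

                  ┃ Spreadsheet      
                  ┠──────────────────
                  ┃A1:               
                  ┃       A       B  
                  ┃------------------
                  ┃  1      [0]      
                  ┃  2        0      
┏━━━━━━━━━━━━━━━━━┃  3        0      
┃ CircuitBoard    ┃  4        0      
┠─────────────────┃  5        0      
┃   0 1 2 3 4 5 6 ┃  6        0      
┃0  [.]           ┃  7        0      
┃                 ┃  8      -55      
┃1   R            ┗━━━━━━━━━━━━━━━━━━


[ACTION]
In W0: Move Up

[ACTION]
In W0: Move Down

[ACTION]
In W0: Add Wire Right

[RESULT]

                  ┃ Spreadsheet      
                  ┠──────────────────
                  ┃A1:               
                  ┃       A       B  
                  ┃------------------
                  ┃  1      [0]      
                  ┃  2        0      
┏━━━━━━━━━━━━━━━━━┃  3        0      
┃ CircuitBoard    ┃  4        0      
┠─────────────────┃  5        0      
┃   0 1 2 3 4 5 6 ┃  6        0      
┃0                ┃  7        0      
┃                 ┃  8      -55      
┃1  [R]─ ·        ┗━━━━━━━━━━━━━━━━━━


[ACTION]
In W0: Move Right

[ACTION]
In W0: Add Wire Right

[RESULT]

                  ┃ Spreadsheet      
                  ┠──────────────────
                  ┃A1:               
                  ┃       A       B  
                  ┃------------------
                  ┃  1      [0]      
                  ┃  2        0      
┏━━━━━━━━━━━━━━━━━┃  3        0      
┃ CircuitBoard    ┃  4        0      
┠─────────────────┃  5        0      
┃   0 1 2 3 4 5 6 ┃  6        0      
┃0                ┃  7        0      
┃                 ┃  8      -55      
┃1   R ─[.]─ ·    ┗━━━━━━━━━━━━━━━━━━


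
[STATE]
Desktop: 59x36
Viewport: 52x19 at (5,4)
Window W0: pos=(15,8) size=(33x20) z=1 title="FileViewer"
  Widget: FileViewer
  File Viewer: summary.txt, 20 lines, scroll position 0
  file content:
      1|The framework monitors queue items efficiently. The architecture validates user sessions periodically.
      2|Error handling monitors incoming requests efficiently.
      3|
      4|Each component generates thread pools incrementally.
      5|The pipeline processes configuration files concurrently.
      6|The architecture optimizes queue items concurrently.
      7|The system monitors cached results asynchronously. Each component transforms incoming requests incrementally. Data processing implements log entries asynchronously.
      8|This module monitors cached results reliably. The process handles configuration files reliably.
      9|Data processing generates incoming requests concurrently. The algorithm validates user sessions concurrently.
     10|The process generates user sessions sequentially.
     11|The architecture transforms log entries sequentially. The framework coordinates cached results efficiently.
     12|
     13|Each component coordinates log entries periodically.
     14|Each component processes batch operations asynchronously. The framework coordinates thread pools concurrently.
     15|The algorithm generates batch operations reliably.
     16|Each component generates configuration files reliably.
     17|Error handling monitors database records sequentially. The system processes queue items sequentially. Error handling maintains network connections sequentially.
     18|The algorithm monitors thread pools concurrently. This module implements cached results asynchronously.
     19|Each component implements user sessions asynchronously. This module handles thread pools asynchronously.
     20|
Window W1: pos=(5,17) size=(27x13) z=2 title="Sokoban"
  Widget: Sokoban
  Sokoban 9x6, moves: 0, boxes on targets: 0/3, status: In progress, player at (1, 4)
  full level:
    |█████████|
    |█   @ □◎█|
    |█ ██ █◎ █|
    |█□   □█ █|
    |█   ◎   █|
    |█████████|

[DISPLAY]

                                                    
                                                    
                                                    
                                                    
          ┏━━━━━━━━━━━━━━━━━━━━━━━━━━━━━━━┓         
          ┃ FileViewer                    ┃         
          ┠───────────────────────────────┨         
          ┃The framework monitors queue i▲┃         
          ┃Error handling monitors incomi█┃         
          ┃                              ░┃         
          ┃Each component generates threa░┃         
          ┃The pipeline processes configu░┃         
          ┃The architecture optimizes que░┃         
┏━━━━━━━━━━━━━━━━━━━━━━━━━┓ors cached res░┃         
┃ Sokoban                 ┃tors cached re░┃         
┠─────────────────────────┨generates inco░┃         
┃█████████                ┃rates user ses░┃         
┃█   @ □◎█                ┃ transforms lo░┃         
┃█ ██ █◎ █                ┃              ░┃         


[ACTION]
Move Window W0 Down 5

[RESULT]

                                                    
                                                    
                                                    
                                                    
                                                    
                                                    
                                                    
                                                    
                                                    
          ┏━━━━━━━━━━━━━━━━━━━━━━━━━━━━━━━┓         
          ┃ FileViewer                    ┃         
          ┠───────────────────────────────┨         
          ┃The framework monitors queue i▲┃         
┏━━━━━━━━━━━━━━━━━━━━━━━━━┓onitors incomi█┃         
┃ Sokoban                 ┃              ░┃         
┠─────────────────────────┨enerates threa░┃         
┃█████████                ┃cesses configu░┃         
┃█   @ □◎█                ┃ optimizes que░┃         
┃█ ██ █◎ █                ┃ors cached res░┃         


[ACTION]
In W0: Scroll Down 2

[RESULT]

                                                    
                                                    
                                                    
                                                    
                                                    
                                                    
                                                    
                                                    
                                                    
          ┏━━━━━━━━━━━━━━━━━━━━━━━━━━━━━━━┓         
          ┃ FileViewer                    ┃         
          ┠───────────────────────────────┨         
          ┃                              ▲┃         
┏━━━━━━━━━━━━━━━━━━━━━━━━━┓enerates threa░┃         
┃ Sokoban                 ┃cesses configu░┃         
┠─────────────────────────┨ optimizes que░┃         
┃█████████                ┃ors cached res░┃         
┃█   @ □◎█                ┃tors cached re░┃         
┃█ ██ █◎ █                ┃generates inco░┃         


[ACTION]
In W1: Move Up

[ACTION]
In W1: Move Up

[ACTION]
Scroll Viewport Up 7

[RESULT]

                                                    
                                                    
                                                    
                                                    
                                                    
                                                    
                                                    
                                                    
                                                    
                                                    
                                                    
                                                    
                                                    
          ┏━━━━━━━━━━━━━━━━━━━━━━━━━━━━━━━┓         
          ┃ FileViewer                    ┃         
          ┠───────────────────────────────┨         
          ┃                              ▲┃         
┏━━━━━━━━━━━━━━━━━━━━━━━━━┓enerates threa░┃         
┃ Sokoban                 ┃cesses configu░┃         


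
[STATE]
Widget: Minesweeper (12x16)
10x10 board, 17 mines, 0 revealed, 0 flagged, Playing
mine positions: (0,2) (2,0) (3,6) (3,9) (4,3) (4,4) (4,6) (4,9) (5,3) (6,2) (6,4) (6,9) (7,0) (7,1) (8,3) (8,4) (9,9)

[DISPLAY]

■■■■■■■■■■  
■■■■■■■■■■  
■■■■■■■■■■  
■■■■■■■■■■  
■■■■■■■■■■  
■■■■■■■■■■  
■■■■■■■■■■  
■■■■■■■■■■  
■■■■■■■■■■  
■■■■■■■■■■  
            
            
            
            
            
            


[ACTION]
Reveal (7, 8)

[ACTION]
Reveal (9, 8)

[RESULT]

■■■■■■■■■■  
■■■■■■■■■■  
■■■■■■■■■■  
■■■■■■■■■■  
■■■■■■■■■■  
■■■■■■■■■■  
■■■■■■■■■■  
■■■■■■■■1■  
■■■■■■■■■■  
■■■■■■■■1■  
            
            
            
            
            
            


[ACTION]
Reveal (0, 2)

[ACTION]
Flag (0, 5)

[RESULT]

■■✹■■■■■■■  
■■■■■■■■■■  
✹■■■■■■■■■  
■■■■■■✹■■✹  
■■■✹✹■✹■■✹  
■■■✹■■■■■■  
■■✹■✹■■■■✹  
✹✹■■■■■■1■  
■■■✹✹■■■■■  
■■■■■■■■1✹  
            
            
            
            
            
            


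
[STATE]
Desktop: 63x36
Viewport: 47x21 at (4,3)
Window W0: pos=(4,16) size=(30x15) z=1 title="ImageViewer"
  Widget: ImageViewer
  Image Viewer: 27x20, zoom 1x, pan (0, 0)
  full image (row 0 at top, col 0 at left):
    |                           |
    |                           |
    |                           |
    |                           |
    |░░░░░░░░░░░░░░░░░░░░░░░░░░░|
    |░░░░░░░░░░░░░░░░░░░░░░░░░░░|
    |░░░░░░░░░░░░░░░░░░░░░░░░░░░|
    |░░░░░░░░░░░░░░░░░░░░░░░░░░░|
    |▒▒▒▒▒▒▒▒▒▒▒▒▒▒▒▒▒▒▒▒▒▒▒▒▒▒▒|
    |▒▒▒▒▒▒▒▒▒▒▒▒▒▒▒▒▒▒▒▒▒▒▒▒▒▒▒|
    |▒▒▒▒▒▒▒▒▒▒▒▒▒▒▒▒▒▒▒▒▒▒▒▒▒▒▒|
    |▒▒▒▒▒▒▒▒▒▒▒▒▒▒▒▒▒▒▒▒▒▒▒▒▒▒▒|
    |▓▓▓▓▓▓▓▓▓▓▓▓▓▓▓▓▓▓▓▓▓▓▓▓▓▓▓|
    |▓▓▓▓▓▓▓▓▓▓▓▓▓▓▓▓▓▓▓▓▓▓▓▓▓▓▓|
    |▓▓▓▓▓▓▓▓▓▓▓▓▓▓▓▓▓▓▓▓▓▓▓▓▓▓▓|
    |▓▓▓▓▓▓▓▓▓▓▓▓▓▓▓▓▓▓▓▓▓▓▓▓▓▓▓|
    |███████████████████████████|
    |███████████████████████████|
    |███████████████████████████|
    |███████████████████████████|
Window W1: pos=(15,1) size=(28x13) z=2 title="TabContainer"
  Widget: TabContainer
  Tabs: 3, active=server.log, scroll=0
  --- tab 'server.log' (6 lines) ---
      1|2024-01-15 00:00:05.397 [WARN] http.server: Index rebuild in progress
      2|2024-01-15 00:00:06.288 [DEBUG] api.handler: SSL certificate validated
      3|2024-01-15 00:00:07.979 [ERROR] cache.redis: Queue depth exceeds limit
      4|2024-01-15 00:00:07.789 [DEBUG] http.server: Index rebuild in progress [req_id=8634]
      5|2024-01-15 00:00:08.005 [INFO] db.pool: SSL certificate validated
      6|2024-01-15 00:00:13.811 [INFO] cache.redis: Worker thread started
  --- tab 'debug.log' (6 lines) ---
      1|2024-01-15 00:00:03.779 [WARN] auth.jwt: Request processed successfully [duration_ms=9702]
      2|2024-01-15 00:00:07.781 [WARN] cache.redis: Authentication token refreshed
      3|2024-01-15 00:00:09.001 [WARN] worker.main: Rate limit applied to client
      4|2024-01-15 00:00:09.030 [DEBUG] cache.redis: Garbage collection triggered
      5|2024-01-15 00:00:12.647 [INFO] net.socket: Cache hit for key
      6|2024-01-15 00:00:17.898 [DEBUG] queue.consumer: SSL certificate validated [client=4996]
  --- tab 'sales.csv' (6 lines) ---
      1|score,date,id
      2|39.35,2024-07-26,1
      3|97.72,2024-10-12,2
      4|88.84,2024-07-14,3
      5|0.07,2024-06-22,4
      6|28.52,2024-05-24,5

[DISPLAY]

           ┠──────────────────────────┨        
           ┃[server.log]│ debug.log │ ┃        
           ┃──────────────────────────┃        
           ┃2024-01-15 00:00:05.397 [W┃        
           ┃2024-01-15 00:00:06.288 [D┃        
           ┃2024-01-15 00:00:07.979 [E┃        
           ┃2024-01-15 00:00:07.789 [D┃        
           ┃2024-01-15 00:00:08.005 [I┃        
           ┃2024-01-15 00:00:13.811 [I┃        
           ┃                          ┃        
           ┗━━━━━━━━━━━━━━━━━━━━━━━━━━┛        
                                               
                                               
┏━━━━━━━━━━━━━━━━━━━━━━━━━━━━┓                 
┃ ImageViewer                ┃                 
┠────────────────────────────┨                 
┃                            ┃                 
┃                            ┃                 
┃                            ┃                 
┃                            ┃                 
┃░░░░░░░░░░░░░░░░░░░░░░░░░░░ ┃                 


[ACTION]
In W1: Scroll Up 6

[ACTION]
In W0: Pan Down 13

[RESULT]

           ┠──────────────────────────┨        
           ┃[server.log]│ debug.log │ ┃        
           ┃──────────────────────────┃        
           ┃2024-01-15 00:00:05.397 [W┃        
           ┃2024-01-15 00:00:06.288 [D┃        
           ┃2024-01-15 00:00:07.979 [E┃        
           ┃2024-01-15 00:00:07.789 [D┃        
           ┃2024-01-15 00:00:08.005 [I┃        
           ┃2024-01-15 00:00:13.811 [I┃        
           ┃                          ┃        
           ┗━━━━━━━━━━━━━━━━━━━━━━━━━━┛        
                                               
                                               
┏━━━━━━━━━━━━━━━━━━━━━━━━━━━━┓                 
┃ ImageViewer                ┃                 
┠────────────────────────────┨                 
┃▓▓▓▓▓▓▓▓▓▓▓▓▓▓▓▓▓▓▓▓▓▓▓▓▓▓▓ ┃                 
┃▓▓▓▓▓▓▓▓▓▓▓▓▓▓▓▓▓▓▓▓▓▓▓▓▓▓▓ ┃                 
┃▓▓▓▓▓▓▓▓▓▓▓▓▓▓▓▓▓▓▓▓▓▓▓▓▓▓▓ ┃                 
┃███████████████████████████ ┃                 
┃███████████████████████████ ┃                 


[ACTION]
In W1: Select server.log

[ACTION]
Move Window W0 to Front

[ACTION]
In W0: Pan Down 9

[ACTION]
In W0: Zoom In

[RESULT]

           ┠──────────────────────────┨        
           ┃[server.log]│ debug.log │ ┃        
           ┃──────────────────────────┃        
           ┃2024-01-15 00:00:05.397 [W┃        
           ┃2024-01-15 00:00:06.288 [D┃        
           ┃2024-01-15 00:00:07.979 [E┃        
           ┃2024-01-15 00:00:07.789 [D┃        
           ┃2024-01-15 00:00:08.005 [I┃        
           ┃2024-01-15 00:00:13.811 [I┃        
           ┃                          ┃        
           ┗━━━━━━━━━━━━━━━━━━━━━━━━━━┛        
                                               
                                               
┏━━━━━━━━━━━━━━━━━━━━━━━━━━━━┓                 
┃ ImageViewer                ┃                 
┠────────────────────────────┨                 
┃▒▒▒▒▒▒▒▒▒▒▒▒▒▒▒▒▒▒▒▒▒▒▒▒▒▒▒▒┃                 
┃▒▒▒▒▒▒▒▒▒▒▒▒▒▒▒▒▒▒▒▒▒▒▒▒▒▒▒▒┃                 
┃▓▓▓▓▓▓▓▓▓▓▓▓▓▓▓▓▓▓▓▓▓▓▓▓▓▓▓▓┃                 
┃▓▓▓▓▓▓▓▓▓▓▓▓▓▓▓▓▓▓▓▓▓▓▓▓▓▓▓▓┃                 
┃▓▓▓▓▓▓▓▓▓▓▓▓▓▓▓▓▓▓▓▓▓▓▓▓▓▓▓▓┃                 
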